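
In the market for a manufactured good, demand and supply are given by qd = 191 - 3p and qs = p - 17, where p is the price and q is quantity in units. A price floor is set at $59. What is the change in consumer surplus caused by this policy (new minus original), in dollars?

-171.5

Without the control the market clears where 191 - 3p = p - 17, i.e. p* = 52 and q* = 35.
Since 59 > 52, the floor is binding.
At p = 59: qd = 191 - 3·59 = 14 and qs = 59 - 17 = 42.
Consumer surplus without the control is ½ · (191/3 - 52) · 35 = 1225/6.
With the floor, consumers buy 14 units at 59, so CS = ½ · (191/3 - 59) · 14 = 98/3.
Change in consumer surplus = 98/3 - 1225/6 = -171.5.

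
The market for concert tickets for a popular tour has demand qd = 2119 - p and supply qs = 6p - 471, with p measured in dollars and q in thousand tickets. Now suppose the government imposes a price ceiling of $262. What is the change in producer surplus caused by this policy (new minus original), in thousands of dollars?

-153900

Without the control the market clears where 2119 - p = 6p - 471, i.e. p* = 370 and q* = 1749.
Because the ceiling (262) lies below the market-clearing price, it is binding.
At p = 262: qd = 2119 - 262 = 1857 and qs = 6·262 - 471 = 1101.
Producer surplus without the control is ½ · (370 - 78.5) · 1749 = 254916.75.
With the ceiling, producers sell 1101 units at 262, so PS = ½ · (262 - 78.5) · 1101 = 101016.75.
Change in producer surplus = 101016.75 - 254916.75 = -153900.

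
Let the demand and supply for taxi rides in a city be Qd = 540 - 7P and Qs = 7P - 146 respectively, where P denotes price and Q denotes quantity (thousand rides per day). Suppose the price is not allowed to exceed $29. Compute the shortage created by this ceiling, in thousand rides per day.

Equilibrium: 540 - 7P = 7P - 146, so 686 = 14P and P* = 49, Q* = 197.
Because the ceiling (29) lies below the market-clearing price, it is binding.
At P = 29: Qd = 540 - 7·29 = 337 and Qs = 7·29 - 146 = 57.
Shortage = Qd - Qs = 337 - 57 = 280.

280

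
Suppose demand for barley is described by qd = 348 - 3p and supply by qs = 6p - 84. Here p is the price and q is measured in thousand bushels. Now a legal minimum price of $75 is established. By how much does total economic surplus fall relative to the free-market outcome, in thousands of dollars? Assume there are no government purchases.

1640.25

In a free market, 348 - 3p = 6p - 84 gives the equilibrium p* = 48, q* = 204.
Since 75 > 48, the floor is binding.
At p = 75: qd = 348 - 3·75 = 123 and qs = 6·75 - 84 = 366.
Quantity traded falls to 123. At q = 123 the demand price is (348 - 123)/3 = 75 and the supply price is (84 + 123)/6 = 34.5.
Deadweight loss = ½ · (75 - 34.5) · (204 - 123) = ½ · 40.5 · 81 = 1640.25.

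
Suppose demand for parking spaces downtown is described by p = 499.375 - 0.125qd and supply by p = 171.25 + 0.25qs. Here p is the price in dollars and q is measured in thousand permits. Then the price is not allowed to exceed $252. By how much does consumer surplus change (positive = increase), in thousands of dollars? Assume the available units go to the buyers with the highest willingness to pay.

25530

Rearranging demand gives qd = 3995 - 8p; rearranging supply gives qs = 4p - 685. Equilibrium: 3995 - 8p = 4p - 685, so 4680 = 12p and p* = 390, q* = 875.
Since 252 < 390, the ceiling is binding.
At p = 252: qd = 3995 - 8·252 = 1979 and qs = 4·252 - 685 = 323.
Consumer surplus without the control is ½ · (499.375 - 390) · 875 = 47851.5625.
With the ceiling, 323 units are sold at 252 (assume they go to the highest-value buyers). The demand price at q = 323 is 459, so CS = ½ · [(499.375 - 252) + (459 - 252)] · 323 = 73381.5625.
Change in consumer surplus = 73381.5625 - 47851.5625 = 25530.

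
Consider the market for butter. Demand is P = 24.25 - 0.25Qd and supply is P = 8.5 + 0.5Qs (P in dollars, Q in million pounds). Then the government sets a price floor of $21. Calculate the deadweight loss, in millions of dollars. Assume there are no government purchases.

24

Rearranging demand gives Qd = 97 - 4P; rearranging supply gives Qs = 2P - 17. Equilibrium: 97 - 4P = 2P - 17, so 114 = 6P and P* = 19, Q* = 21.
Since 21 > 19, the floor is binding.
At P = 21: Qd = 97 - 4·21 = 13 and Qs = 2·21 - 17 = 25.
Quantity traded falls to 13. At Q = 13 the demand price is (97 - 13)/4 = 21 and the supply price is (17 + 13)/2 = 15.
Deadweight loss = ½ · (21 - 15) · (21 - 13) = ½ · 6 · 8 = 24.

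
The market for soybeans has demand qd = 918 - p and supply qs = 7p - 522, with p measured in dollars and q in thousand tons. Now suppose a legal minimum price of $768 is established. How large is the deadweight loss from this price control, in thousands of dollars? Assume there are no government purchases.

Setting quantity demanded equal to quantity supplied, 918 - p = 7p - 522, gives p* = 180 and q* = 738.
Since 768 > 180, the floor is binding.
At p = 768: qd = 918 - 768 = 150 and qs = 7·768 - 522 = 4854.
Quantity traded falls to 150. At q = 150 the demand price is 918 - 150 = 768 and the supply price is (522 + 150)/7 = 96.
Deadweight loss = ½ · (768 - 96) · (738 - 150) = ½ · 672 · 588 = 197568.

197568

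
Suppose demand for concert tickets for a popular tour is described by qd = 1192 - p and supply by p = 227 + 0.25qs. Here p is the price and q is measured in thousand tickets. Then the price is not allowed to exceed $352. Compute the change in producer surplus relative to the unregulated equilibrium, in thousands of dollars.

Rearranging supply gives qs = 4p - 908. Setting quantity demanded equal to quantity supplied, 1192 - p = 4p - 908, gives p* = 420 and q* = 772.
Since 352 < 420, the ceiling is binding.
At p = 352: qd = 1192 - 352 = 840 and qs = 4·352 - 908 = 500.
Producer surplus without the control is ½ · (420 - 227) · 772 = 74498.
With the ceiling, producers sell 500 units at 352, so PS = ½ · (352 - 227) · 500 = 31250.
Change in producer surplus = 31250 - 74498 = -43248.

-43248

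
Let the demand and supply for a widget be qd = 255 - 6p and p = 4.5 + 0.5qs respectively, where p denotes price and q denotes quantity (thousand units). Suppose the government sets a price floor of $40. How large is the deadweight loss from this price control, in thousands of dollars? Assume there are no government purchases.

Rearranging supply gives qs = 2p - 9. Without the control the market clears where 255 - 6p = 2p - 9, i.e. p* = 33 and q* = 57.
Since 40 > 33, the floor is binding.
At p = 40: qd = 255 - 6·40 = 15 and qs = 2·40 - 9 = 71.
Quantity traded falls to 15. At q = 15 the demand price is (255 - 15)/6 = 40 and the supply price is (9 + 15)/2 = 12.
Deadweight loss = ½ · (40 - 12) · (57 - 15) = ½ · 28 · 42 = 588.

588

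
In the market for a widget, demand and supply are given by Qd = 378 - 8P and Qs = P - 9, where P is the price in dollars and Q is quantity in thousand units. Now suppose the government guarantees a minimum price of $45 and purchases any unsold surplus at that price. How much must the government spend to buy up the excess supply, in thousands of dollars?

Setting quantity demanded equal to quantity supplied, 378 - 8P = P - 9, gives P* = 43 and Q* = 34.
The floor of 45 is above the equilibrium price 43, so it binds.
At P = 45: Qd = 378 - 8·45 = 18 and Qs = 45 - 9 = 36.
Surplus = Qs - Qd = 18.
Government expenditure = surplus × support price = 18 × 45 = 810.

810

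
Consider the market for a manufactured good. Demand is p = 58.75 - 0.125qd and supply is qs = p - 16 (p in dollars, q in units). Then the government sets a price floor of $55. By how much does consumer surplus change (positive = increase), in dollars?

-34

Rearranging demand gives qd = 470 - 8p. Without the control the market clears where 470 - 8p = p - 16, i.e. p* = 54 and q* = 38.
Since 55 > 54, the floor is binding.
At p = 55: qd = 470 - 8·55 = 30 and qs = 55 - 16 = 39.
Consumer surplus without the control is ½ · (58.75 - 54) · 38 = 90.25.
With the floor, consumers buy 30 units at 55, so CS = ½ · (58.75 - 55) · 30 = 56.25.
Change in consumer surplus = 56.25 - 90.25 = -34.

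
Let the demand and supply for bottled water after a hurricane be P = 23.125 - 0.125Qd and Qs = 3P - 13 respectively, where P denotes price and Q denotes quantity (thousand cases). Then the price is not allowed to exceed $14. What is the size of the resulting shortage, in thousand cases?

44

Rearranging demand gives Qd = 185 - 8P. Without the control the market clears where 185 - 8P = 3P - 13, i.e. P* = 18 and Q* = 41.
The ceiling of 14 is below the equilibrium price 18, so it binds.
At P = 14: Qd = 185 - 8·14 = 73 and Qs = 3·14 - 13 = 29.
Shortage = Qd - Qs = 73 - 29 = 44.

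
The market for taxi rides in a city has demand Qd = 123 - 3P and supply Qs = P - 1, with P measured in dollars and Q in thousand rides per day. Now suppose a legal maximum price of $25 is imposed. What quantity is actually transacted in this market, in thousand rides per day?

24

Equilibrium: 123 - 3P = P - 1, so 124 = 4P and P* = 31, Q* = 30.
Because the ceiling (25) lies below the market-clearing price, it is binding.
At P = 25: Qd = 123 - 3·25 = 48 and Qs = 25 - 1 = 24.
The quantity actually transacted is the short side, supply: 24.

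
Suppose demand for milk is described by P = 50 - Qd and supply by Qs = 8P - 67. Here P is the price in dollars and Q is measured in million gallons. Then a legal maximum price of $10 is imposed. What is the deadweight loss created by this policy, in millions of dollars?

324

Rearranging demand gives Qd = 50 - P. Setting quantity demanded equal to quantity supplied, 50 - P = 8P - 67, gives P* = 13 and Q* = 37.
Since 10 < 13, the ceiling is binding.
At P = 10: Qd = 50 - 10 = 40 and Qs = 8·10 - 67 = 13.
Quantity traded falls to 13. At Q = 13 the demand price is 50 - 13 = 37 and the supply price is (67 + 13)/8 = 10.
Deadweight loss = ½ · (37 - 10) · (37 - 13) = ½ · 27 · 24 = 324.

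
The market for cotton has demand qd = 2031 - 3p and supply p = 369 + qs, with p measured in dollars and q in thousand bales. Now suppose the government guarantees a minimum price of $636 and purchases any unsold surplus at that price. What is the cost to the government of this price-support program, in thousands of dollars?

91584

Rearranging supply gives qs = p - 369. Setting quantity demanded equal to quantity supplied, 2031 - 3p = p - 369, gives p* = 600 and q* = 231.
Since 636 > 600, the floor is binding.
At p = 636: qd = 2031 - 3·636 = 123 and qs = 636 - 369 = 267.
Surplus = qs - qd = 144.
Government expenditure = surplus × support price = 144 × 636 = 91584.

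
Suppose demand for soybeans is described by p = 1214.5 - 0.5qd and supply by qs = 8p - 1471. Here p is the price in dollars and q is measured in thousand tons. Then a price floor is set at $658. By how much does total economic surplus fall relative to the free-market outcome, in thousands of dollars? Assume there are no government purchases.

89780

Rearranging demand gives qd = 2429 - 2p. Setting quantity demanded equal to quantity supplied, 2429 - 2p = 8p - 1471, gives p* = 390 and q* = 1649.
The floor of 658 is above the equilibrium price 390, so it binds.
At p = 658: qd = 2429 - 2·658 = 1113 and qs = 8·658 - 1471 = 3793.
Quantity traded falls to 1113. At q = 1113 the demand price is (2429 - 1113)/2 = 658 and the supply price is (1471 + 1113)/8 = 323.
Deadweight loss = ½ · (658 - 323) · (1649 - 1113) = ½ · 335 · 536 = 89780.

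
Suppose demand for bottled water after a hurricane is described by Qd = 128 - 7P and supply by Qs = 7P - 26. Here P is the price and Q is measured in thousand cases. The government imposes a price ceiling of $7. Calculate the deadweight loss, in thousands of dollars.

112

Setting quantity demanded equal to quantity supplied, 128 - 7P = 7P - 26, gives P* = 11 and Q* = 51.
Because the ceiling (7) lies below the market-clearing price, it is binding.
At P = 7: Qd = 128 - 7·7 = 79 and Qs = 7·7 - 26 = 23.
Quantity traded falls to 23. At Q = 23 the demand price is (128 - 23)/7 = 15 and the supply price is (26 + 23)/7 = 7.
Deadweight loss = ½ · (15 - 7) · (51 - 23) = ½ · 8 · 28 = 112.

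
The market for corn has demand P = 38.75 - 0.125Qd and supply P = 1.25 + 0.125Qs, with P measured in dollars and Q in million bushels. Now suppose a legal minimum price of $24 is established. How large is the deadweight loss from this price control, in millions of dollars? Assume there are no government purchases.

Rearranging demand gives Qd = 310 - 8P; rearranging supply gives Qs = 8P - 10. Without the control the market clears where 310 - 8P = 8P - 10, i.e. P* = 20 and Q* = 150.
Since 24 > 20, the floor is binding.
At P = 24: Qd = 310 - 8·24 = 118 and Qs = 8·24 - 10 = 182.
Quantity traded falls to 118. At Q = 118 the demand price is (310 - 118)/8 = 24 and the supply price is (10 + 118)/8 = 16.
Deadweight loss = ½ · (24 - 16) · (150 - 118) = ½ · 8 · 32 = 128.

128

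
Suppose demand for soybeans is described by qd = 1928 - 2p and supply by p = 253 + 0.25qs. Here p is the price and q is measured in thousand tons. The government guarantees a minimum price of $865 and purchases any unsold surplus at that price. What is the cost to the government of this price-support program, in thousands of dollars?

Rearranging supply gives qs = 4p - 1012. Without the control the market clears where 1928 - 2p = 4p - 1012, i.e. p* = 490 and q* = 948.
Since 865 > 490, the floor is binding.
At p = 865: qd = 1928 - 2·865 = 198 and qs = 4·865 - 1012 = 2448.
Surplus = qs - qd = 2250.
Government expenditure = surplus × support price = 2250 × 865 = 1946250.

1946250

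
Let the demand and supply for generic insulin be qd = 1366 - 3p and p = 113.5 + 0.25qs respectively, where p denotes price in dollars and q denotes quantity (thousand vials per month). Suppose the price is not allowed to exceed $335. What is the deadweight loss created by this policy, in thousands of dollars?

Rearranging supply gives qs = 4p - 454. Setting quantity demanded equal to quantity supplied, 1366 - 3p = 4p - 454, gives p* = 260 and q* = 586.
Since 335 is above p* = 260, the ceiling does not bind and the free-market outcome prevails.
Since the control does not bind, no trades are prevented and deadweight loss is zero.

0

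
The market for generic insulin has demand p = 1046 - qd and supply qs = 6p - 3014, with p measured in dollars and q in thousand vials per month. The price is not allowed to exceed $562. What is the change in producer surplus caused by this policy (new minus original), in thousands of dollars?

Rearranging demand gives qd = 1046 - p. Setting quantity demanded equal to quantity supplied, 1046 - p = 6p - 3014, gives p* = 580 and q* = 466.
Since 562 < 580, the ceiling is binding.
At p = 562: qd = 1046 - 562 = 484 and qs = 6·562 - 3014 = 358.
Producer surplus without the control is ½ · (580 - 1507/3) · 466 = 54289/3.
With the ceiling, producers sell 358 units at 562, so PS = ½ · (562 - 1507/3) · 358 = 32041/3.
Change in producer surplus = 32041/3 - 54289/3 = -7416.

-7416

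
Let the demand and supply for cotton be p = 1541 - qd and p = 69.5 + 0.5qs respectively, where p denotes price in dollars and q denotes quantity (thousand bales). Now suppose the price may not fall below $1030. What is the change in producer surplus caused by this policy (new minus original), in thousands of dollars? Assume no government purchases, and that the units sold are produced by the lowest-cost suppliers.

184945

Rearranging demand gives qd = 1541 - p; rearranging supply gives qs = 2p - 139. Equilibrium: 1541 - p = 2p - 139, so 1680 = 3p and p* = 560, q* = 981.
Since 1030 > 560, the floor is binding.
At p = 1030: qd = 1541 - 1030 = 511 and qs = 2·1030 - 139 = 1921.
Producer surplus without the control is ½ · (560 - 69.5) · 981 = 240590.25.
With the floor, 511 units are sold at 1030. The supply price at q = 511 is 325, so PS = ½ · [(1030 - 69.5) + (1030 - 325)] · 511 = 425535.25.
Change in producer surplus = 425535.25 - 240590.25 = 184945.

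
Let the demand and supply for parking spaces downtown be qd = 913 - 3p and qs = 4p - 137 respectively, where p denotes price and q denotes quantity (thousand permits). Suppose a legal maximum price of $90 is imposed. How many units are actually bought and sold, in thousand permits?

Equilibrium: 913 - 3p = 4p - 137, so 1050 = 7p and p* = 150, q* = 463.
Since 90 < 150, the ceiling is binding.
At p = 90: qd = 913 - 3·90 = 643 and qs = 4·90 - 137 = 223.
The quantity actually transacted is the short side, supply: 223.

223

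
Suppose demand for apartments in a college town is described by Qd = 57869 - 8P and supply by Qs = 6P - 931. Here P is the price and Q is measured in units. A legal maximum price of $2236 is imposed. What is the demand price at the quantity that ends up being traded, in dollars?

Setting quantity demanded equal to quantity supplied, 57869 - 8P = 6P - 931, gives P* = 4200 and Q* = 24269.
Since 2236 < 4200, the ceiling is binding.
At P = 2236: Qd = 57869 - 8·2236 = 39981 and Qs = 6·2236 - 931 = 12485.
Only 12485 units reach the market. On the demand curve, the marginal buyer's willingness to pay at Q = 12485 is (57869 - 12485)/8 = 5673.

5673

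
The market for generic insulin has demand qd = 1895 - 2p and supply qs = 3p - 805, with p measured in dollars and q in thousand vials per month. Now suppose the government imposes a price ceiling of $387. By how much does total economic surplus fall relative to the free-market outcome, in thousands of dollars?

87783.75

Equilibrium: 1895 - 2p = 3p - 805, so 2700 = 5p and p* = 540, q* = 815.
Since 387 < 540, the ceiling is binding.
At p = 387: qd = 1895 - 2·387 = 1121 and qs = 3·387 - 805 = 356.
Quantity traded falls to 356. At q = 356 the demand price is (1895 - 356)/2 = 769.5 and the supply price is (805 + 356)/3 = 387.
Deadweight loss = ½ · (769.5 - 387) · (815 - 356) = ½ · 382.5 · 459 = 87783.75.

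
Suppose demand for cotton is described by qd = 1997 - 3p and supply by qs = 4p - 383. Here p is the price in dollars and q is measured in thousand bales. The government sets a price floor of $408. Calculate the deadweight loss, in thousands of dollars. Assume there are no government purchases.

12138

Equilibrium: 1997 - 3p = 4p - 383, so 2380 = 7p and p* = 340, q* = 977.
The floor of 408 is above the equilibrium price 340, so it binds.
At p = 408: qd = 1997 - 3·408 = 773 and qs = 4·408 - 383 = 1249.
Quantity traded falls to 773. At q = 773 the demand price is (1997 - 773)/3 = 408 and the supply price is (383 + 773)/4 = 289.
Deadweight loss = ½ · (408 - 289) · (977 - 773) = ½ · 119 · 204 = 12138.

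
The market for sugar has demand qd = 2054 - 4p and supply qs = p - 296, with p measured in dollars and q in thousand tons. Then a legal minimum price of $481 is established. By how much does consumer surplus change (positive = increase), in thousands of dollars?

In a free market, 2054 - 4p = p - 296 gives the equilibrium p* = 470, q* = 174.
The floor of 481 is above the equilibrium price 470, so it binds.
At p = 481: qd = 2054 - 4·481 = 130 and qs = 481 - 296 = 185.
Consumer surplus without the control is ½ · (513.5 - 470) · 174 = 3784.5.
With the floor, consumers buy 130 units at 481, so CS = ½ · (513.5 - 481) · 130 = 2112.5.
Change in consumer surplus = 2112.5 - 3784.5 = -1672.

-1672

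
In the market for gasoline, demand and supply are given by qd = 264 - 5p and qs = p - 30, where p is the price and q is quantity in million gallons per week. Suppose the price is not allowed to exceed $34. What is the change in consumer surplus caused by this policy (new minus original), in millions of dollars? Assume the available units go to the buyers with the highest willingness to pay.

Equilibrium: 264 - 5p = p - 30, so 294 = 6p and p* = 49, q* = 19.
Because the ceiling (34) lies below the market-clearing price, it is binding.
At p = 34: qd = 264 - 5·34 = 94 and qs = 34 - 30 = 4.
Consumer surplus without the control is ½ · (52.8 - 49) · 19 = 36.1.
With the ceiling, 4 units are sold at 34 (assume they go to the highest-value buyers). The demand price at q = 4 is 52, so CS = ½ · [(52.8 - 34) + (52 - 34)] · 4 = 73.6.
Change in consumer surplus = 73.6 - 36.1 = 37.5.

37.5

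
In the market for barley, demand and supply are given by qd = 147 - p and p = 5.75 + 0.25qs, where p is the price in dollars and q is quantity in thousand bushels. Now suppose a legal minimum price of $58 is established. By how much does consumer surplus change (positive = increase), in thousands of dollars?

-2424

Rearranging supply gives qs = 4p - 23. Without the control the market clears where 147 - p = 4p - 23, i.e. p* = 34 and q* = 113.
Since 58 > 34, the floor is binding.
At p = 58: qd = 147 - 58 = 89 and qs = 4·58 - 23 = 209.
Consumer surplus without the control is ½ · (147 - 34) · 113 = 6384.5.
With the floor, consumers buy 89 units at 58, so CS = ½ · (147 - 58) · 89 = 3960.5.
Change in consumer surplus = 3960.5 - 6384.5 = -2424.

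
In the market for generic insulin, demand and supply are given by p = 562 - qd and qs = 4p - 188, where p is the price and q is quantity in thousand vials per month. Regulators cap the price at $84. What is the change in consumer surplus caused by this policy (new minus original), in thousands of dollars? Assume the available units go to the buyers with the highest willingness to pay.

-25080

Rearranging demand gives qd = 562 - p. In a free market, 562 - p = 4p - 188 gives the equilibrium p* = 150, q* = 412.
The ceiling of 84 is below the equilibrium price 150, so it binds.
At p = 84: qd = 562 - 84 = 478 and qs = 4·84 - 188 = 148.
Consumer surplus without the control is ½ · (562 - 150) · 412 = 84872.
With the ceiling, 148 units are sold at 84 (assume they go to the highest-value buyers). The demand price at q = 148 is 414, so CS = ½ · [(562 - 84) + (414 - 84)] · 148 = 59792.
Change in consumer surplus = 59792 - 84872 = -25080.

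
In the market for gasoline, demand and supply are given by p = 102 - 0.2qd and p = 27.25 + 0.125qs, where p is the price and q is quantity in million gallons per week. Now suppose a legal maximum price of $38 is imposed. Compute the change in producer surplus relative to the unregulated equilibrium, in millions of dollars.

-2844

Rearranging demand gives qd = 510 - 5p; rearranging supply gives qs = 8p - 218. Equilibrium: 510 - 5p = 8p - 218, so 728 = 13p and p* = 56, q* = 230.
Since 38 < 56, the ceiling is binding.
At p = 38: qd = 510 - 5·38 = 320 and qs = 8·38 - 218 = 86.
Producer surplus without the control is ½ · (56 - 27.25) · 230 = 3306.25.
With the ceiling, producers sell 86 units at 38, so PS = ½ · (38 - 27.25) · 86 = 462.25.
Change in producer surplus = 462.25 - 3306.25 = -2844.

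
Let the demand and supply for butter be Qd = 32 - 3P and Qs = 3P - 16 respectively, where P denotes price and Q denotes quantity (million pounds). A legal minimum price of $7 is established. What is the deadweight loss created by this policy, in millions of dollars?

Setting quantity demanded equal to quantity supplied, 32 - 3P = 3P - 16, gives P* = 8 and Q* = 8.
Since 7 is below P* = 8, the floor does not bind and the free-market outcome prevails.
Since the control does not bind, no trades are prevented and deadweight loss is zero.

0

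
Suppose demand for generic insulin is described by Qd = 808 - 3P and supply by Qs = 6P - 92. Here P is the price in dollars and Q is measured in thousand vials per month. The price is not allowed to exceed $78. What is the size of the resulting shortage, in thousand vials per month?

198

Equilibrium: 808 - 3P = 6P - 92, so 900 = 9P and P* = 100, Q* = 508.
Since 78 < 100, the ceiling is binding.
At P = 78: Qd = 808 - 3·78 = 574 and Qs = 6·78 - 92 = 376.
Shortage = Qd - Qs = 574 - 376 = 198.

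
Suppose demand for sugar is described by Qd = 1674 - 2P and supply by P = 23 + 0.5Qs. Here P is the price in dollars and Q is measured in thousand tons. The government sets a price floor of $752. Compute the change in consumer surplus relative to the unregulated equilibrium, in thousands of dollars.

Rearranging supply gives Qs = 2P - 46. In a free market, 1674 - 2P = 2P - 46 gives the equilibrium P* = 430, Q* = 814.
Since 752 > 430, the floor is binding.
At P = 752: Qd = 1674 - 2·752 = 170 and Qs = 2·752 - 46 = 1458.
Consumer surplus without the control is ½ · (837 - 430) · 814 = 165649.
With the floor, consumers buy 170 units at 752, so CS = ½ · (837 - 752) · 170 = 7225.
Change in consumer surplus = 7225 - 165649 = -158424.

-158424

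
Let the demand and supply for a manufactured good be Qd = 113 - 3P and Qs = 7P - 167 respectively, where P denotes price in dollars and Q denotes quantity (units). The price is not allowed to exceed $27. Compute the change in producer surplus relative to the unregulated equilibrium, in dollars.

-25.5

Without the control the market clears where 113 - 3P = 7P - 167, i.e. P* = 28 and Q* = 29.
Since 27 < 28, the ceiling is binding.
At P = 27: Qd = 113 - 3·27 = 32 and Qs = 7·27 - 167 = 22.
Producer surplus without the control is ½ · (28 - 167/7) · 29 = 841/14.
With the ceiling, producers sell 22 units at 27, so PS = ½ · (27 - 167/7) · 22 = 242/7.
Change in producer surplus = 242/7 - 841/14 = -25.5.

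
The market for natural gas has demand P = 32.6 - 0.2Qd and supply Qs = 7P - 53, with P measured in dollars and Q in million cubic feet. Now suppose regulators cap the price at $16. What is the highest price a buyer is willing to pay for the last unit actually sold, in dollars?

20.8

Rearranging demand gives Qd = 163 - 5P. Without the control the market clears where 163 - 5P = 7P - 53, i.e. P* = 18 and Q* = 73.
The ceiling of 16 is below the equilibrium price 18, so it binds.
At P = 16: Qd = 163 - 5·16 = 83 and Qs = 7·16 - 53 = 59.
Only 59 units reach the market. On the demand curve, the marginal buyer's willingness to pay at Q = 59 is (163 - 59)/5 = 20.8.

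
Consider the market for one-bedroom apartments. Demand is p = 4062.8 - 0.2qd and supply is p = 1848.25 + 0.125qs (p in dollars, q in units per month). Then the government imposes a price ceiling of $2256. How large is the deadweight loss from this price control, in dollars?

Rearranging demand gives qd = 20314 - 5p; rearranging supply gives qs = 8p - 14786. Setting quantity demanded equal to quantity supplied, 20314 - 5p = 8p - 14786, gives p* = 2700 and q* = 6814.
The ceiling of 2256 is below the equilibrium price 2700, so it binds.
At p = 2256: qd = 20314 - 5·2256 = 9034 and qs = 8·2256 - 14786 = 3262.
Quantity traded falls to 3262. At q = 3262 the demand price is (20314 - 3262)/5 = 3410.4 and the supply price is (14786 + 3262)/8 = 2256.
Deadweight loss = ½ · (3410.4 - 2256) · (6814 - 3262) = ½ · 1154.4 · 3552 = 2050214.4.

2050214.4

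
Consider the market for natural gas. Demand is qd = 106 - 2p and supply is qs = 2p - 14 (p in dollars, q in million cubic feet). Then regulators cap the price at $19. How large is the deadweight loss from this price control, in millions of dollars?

242

Without the control the market clears where 106 - 2p = 2p - 14, i.e. p* = 30 and q* = 46.
The ceiling of 19 is below the equilibrium price 30, so it binds.
At p = 19: qd = 106 - 2·19 = 68 and qs = 2·19 - 14 = 24.
Quantity traded falls to 24. At q = 24 the demand price is (106 - 24)/2 = 41 and the supply price is (14 + 24)/2 = 19.
Deadweight loss = ½ · (41 - 19) · (46 - 24) = ½ · 22 · 22 = 242.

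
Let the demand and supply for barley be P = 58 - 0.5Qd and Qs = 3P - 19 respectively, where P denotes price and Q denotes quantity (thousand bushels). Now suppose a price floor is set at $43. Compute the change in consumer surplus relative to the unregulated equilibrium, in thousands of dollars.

Rearranging demand gives Qd = 116 - 2P. Equilibrium: 116 - 2P = 3P - 19, so 135 = 5P and P* = 27, Q* = 62.
Since 43 > 27, the floor is binding.
At P = 43: Qd = 116 - 2·43 = 30 and Qs = 3·43 - 19 = 110.
Consumer surplus without the control is ½ · (58 - 27) · 62 = 961.
With the floor, consumers buy 30 units at 43, so CS = ½ · (58 - 43) · 30 = 225.
Change in consumer surplus = 225 - 961 = -736.

-736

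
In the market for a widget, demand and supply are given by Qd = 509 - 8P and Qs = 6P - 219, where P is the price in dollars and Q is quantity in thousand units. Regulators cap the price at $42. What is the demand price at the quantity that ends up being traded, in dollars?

Equilibrium: 509 - 8P = 6P - 219, so 728 = 14P and P* = 52, Q* = 93.
The ceiling of 42 is below the equilibrium price 52, so it binds.
At P = 42: Qd = 509 - 8·42 = 173 and Qs = 6·42 - 219 = 33.
Only 33 units reach the market. On the demand curve, the marginal buyer's willingness to pay at Q = 33 is (509 - 33)/8 = 59.5.

59.5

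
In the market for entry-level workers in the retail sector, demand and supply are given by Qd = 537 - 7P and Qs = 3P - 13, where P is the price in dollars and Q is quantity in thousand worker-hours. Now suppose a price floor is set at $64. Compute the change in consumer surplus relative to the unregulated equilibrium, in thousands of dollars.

-1084.5

Setting quantity demanded equal to quantity supplied, 537 - 7P = 3P - 13, gives P* = 55 and Q* = 152.
Because the floor (64) lies above the market-clearing price, it is binding.
At P = 64: Qd = 537 - 7·64 = 89 and Qs = 3·64 - 13 = 179.
Consumer surplus without the control is ½ · (537/7 - 55) · 152 = 11552/7.
With the floor, consumers buy 89 units at 64, so CS = ½ · (537/7 - 64) · 89 = 7921/14.
Change in consumer surplus = 7921/14 - 11552/7 = -1084.5.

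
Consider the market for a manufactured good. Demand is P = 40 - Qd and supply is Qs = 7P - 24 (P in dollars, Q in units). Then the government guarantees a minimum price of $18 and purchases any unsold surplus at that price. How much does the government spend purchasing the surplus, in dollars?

Rearranging demand gives Qd = 40 - P. Equilibrium: 40 - P = 7P - 24, so 64 = 8P and P* = 8, Q* = 32.
Because the floor (18) lies above the market-clearing price, it is binding.
At P = 18: Qd = 40 - 18 = 22 and Qs = 7·18 - 24 = 102.
Surplus = Qs - Qd = 80.
Government expenditure = surplus × support price = 80 × 18 = 1440.

1440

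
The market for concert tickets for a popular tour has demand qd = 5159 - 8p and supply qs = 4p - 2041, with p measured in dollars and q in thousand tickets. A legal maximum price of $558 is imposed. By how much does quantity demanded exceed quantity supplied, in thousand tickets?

504

Equilibrium: 5159 - 8p = 4p - 2041, so 7200 = 12p and p* = 600, q* = 359.
The ceiling of 558 is below the equilibrium price 600, so it binds.
At p = 558: qd = 5159 - 8·558 = 695 and qs = 4·558 - 2041 = 191.
Shortage = qd - qs = 695 - 191 = 504.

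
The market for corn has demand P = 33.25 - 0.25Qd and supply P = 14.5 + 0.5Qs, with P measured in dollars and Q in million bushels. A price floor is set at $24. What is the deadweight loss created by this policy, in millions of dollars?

Rearranging demand gives Qd = 133 - 4P; rearranging supply gives Qs = 2P - 29. In a free market, 133 - 4P = 2P - 29 gives the equilibrium P* = 27, Q* = 25.
Since 24 is below P* = 27, the floor does not bind and the free-market outcome prevails.
Since the control does not bind, no trades are prevented and deadweight loss is zero.

0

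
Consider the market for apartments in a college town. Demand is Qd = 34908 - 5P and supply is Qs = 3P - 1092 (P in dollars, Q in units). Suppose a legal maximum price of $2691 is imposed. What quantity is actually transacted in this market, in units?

In a free market, 34908 - 5P = 3P - 1092 gives the equilibrium P* = 4500, Q* = 12408.
Since 2691 < 4500, the ceiling is binding.
At P = 2691: Qd = 34908 - 5·2691 = 21453 and Qs = 3·2691 - 1092 = 6981.
The quantity actually transacted is the short side, supply: 6981.

6981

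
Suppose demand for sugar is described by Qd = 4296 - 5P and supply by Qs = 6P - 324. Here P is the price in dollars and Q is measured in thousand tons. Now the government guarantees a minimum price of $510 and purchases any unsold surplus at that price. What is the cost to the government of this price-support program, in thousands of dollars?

Without the control the market clears where 4296 - 5P = 6P - 324, i.e. P* = 420 and Q* = 2196.
The floor of 510 is above the equilibrium price 420, so it binds.
At P = 510: Qd = 4296 - 5·510 = 1746 and Qs = 6·510 - 324 = 2736.
Surplus = Qs - Qd = 990.
Government expenditure = surplus × support price = 990 × 510 = 504900.

504900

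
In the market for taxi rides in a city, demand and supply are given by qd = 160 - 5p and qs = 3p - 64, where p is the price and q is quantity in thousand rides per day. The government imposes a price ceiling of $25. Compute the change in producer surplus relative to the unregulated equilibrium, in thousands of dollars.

Equilibrium: 160 - 5p = 3p - 64, so 224 = 8p and p* = 28, q* = 20.
Because the ceiling (25) lies below the market-clearing price, it is binding.
At p = 25: qd = 160 - 5·25 = 35 and qs = 3·25 - 64 = 11.
Producer surplus without the control is ½ · (28 - 64/3) · 20 = 200/3.
With the ceiling, producers sell 11 units at 25, so PS = ½ · (25 - 64/3) · 11 = 121/6.
Change in producer surplus = 121/6 - 200/3 = -46.5.

-46.5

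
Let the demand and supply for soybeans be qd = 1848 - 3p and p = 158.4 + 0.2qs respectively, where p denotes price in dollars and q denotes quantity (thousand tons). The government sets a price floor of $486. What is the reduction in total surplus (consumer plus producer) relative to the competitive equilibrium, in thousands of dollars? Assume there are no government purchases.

58406.4

Rearranging supply gives qs = 5p - 792. Equilibrium: 1848 - 3p = 5p - 792, so 2640 = 8p and p* = 330, q* = 858.
The floor of 486 is above the equilibrium price 330, so it binds.
At p = 486: qd = 1848 - 3·486 = 390 and qs = 5·486 - 792 = 1638.
Quantity traded falls to 390. At q = 390 the demand price is (1848 - 390)/3 = 486 and the supply price is (792 + 390)/5 = 236.4.
Deadweight loss = ½ · (486 - 236.4) · (858 - 390) = ½ · 249.6 · 468 = 58406.4.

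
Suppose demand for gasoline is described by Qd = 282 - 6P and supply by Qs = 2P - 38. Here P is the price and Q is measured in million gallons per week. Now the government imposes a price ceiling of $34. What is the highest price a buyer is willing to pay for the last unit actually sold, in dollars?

Equilibrium: 282 - 6P = 2P - 38, so 320 = 8P and P* = 40, Q* = 42.
Because the ceiling (34) lies below the market-clearing price, it is binding.
At P = 34: Qd = 282 - 6·34 = 78 and Qs = 2·34 - 38 = 30.
Only 30 units reach the market. On the demand curve, the marginal buyer's willingness to pay at Q = 30 is (282 - 30)/6 = 42.

42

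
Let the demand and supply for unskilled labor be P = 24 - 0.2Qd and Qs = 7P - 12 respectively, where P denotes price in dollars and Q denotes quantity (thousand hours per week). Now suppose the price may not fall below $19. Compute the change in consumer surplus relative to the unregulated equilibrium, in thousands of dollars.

-360

Rearranging demand gives Qd = 120 - 5P. Equilibrium: 120 - 5P = 7P - 12, so 132 = 12P and P* = 11, Q* = 65.
Since 19 > 11, the floor is binding.
At P = 19: Qd = 120 - 5·19 = 25 and Qs = 7·19 - 12 = 121.
Consumer surplus without the control is ½ · (24 - 11) · 65 = 422.5.
With the floor, consumers buy 25 units at 19, so CS = ½ · (24 - 19) · 25 = 62.5.
Change in consumer surplus = 62.5 - 422.5 = -360.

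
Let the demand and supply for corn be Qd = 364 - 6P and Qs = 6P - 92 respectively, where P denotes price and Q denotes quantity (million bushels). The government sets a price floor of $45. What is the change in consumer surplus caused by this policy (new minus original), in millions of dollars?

-805

Without the control the market clears where 364 - 6P = 6P - 92, i.e. P* = 38 and Q* = 136.
Because the floor (45) lies above the market-clearing price, it is binding.
At P = 45: Qd = 364 - 6·45 = 94 and Qs = 6·45 - 92 = 178.
Consumer surplus without the control is ½ · (182/3 - 38) · 136 = 4624/3.
With the floor, consumers buy 94 units at 45, so CS = ½ · (182/3 - 45) · 94 = 2209/3.
Change in consumer surplus = 2209/3 - 4624/3 = -805.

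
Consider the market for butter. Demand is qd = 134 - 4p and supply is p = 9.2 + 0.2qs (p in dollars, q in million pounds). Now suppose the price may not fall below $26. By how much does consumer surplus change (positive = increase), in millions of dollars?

Rearranging supply gives qs = 5p - 46. In a free market, 134 - 4p = 5p - 46 gives the equilibrium p* = 20, q* = 54.
Because the floor (26) lies above the market-clearing price, it is binding.
At p = 26: qd = 134 - 4·26 = 30 and qs = 5·26 - 46 = 84.
Consumer surplus without the control is ½ · (33.5 - 20) · 54 = 364.5.
With the floor, consumers buy 30 units at 26, so CS = ½ · (33.5 - 26) · 30 = 112.5.
Change in consumer surplus = 112.5 - 364.5 = -252.

-252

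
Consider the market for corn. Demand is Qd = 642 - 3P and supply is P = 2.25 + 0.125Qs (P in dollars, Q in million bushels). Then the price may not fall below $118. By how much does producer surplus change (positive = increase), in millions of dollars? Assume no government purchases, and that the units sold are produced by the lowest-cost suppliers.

Rearranging supply gives Qs = 8P - 18. Setting quantity demanded equal to quantity supplied, 642 - 3P = 8P - 18, gives P* = 60 and Q* = 462.
Because the floor (118) lies above the market-clearing price, it is binding.
At P = 118: Qd = 642 - 3·118 = 288 and Qs = 8·118 - 18 = 926.
Producer surplus without the control is ½ · (60 - 2.25) · 462 = 13340.25.
With the floor, 288 units are sold at 118. The supply price at Q = 288 is 38.25, so PS = ½ · [(118 - 2.25) + (118 - 38.25)] · 288 = 28152.
Change in producer surplus = 28152 - 13340.25 = 14811.75.

14811.75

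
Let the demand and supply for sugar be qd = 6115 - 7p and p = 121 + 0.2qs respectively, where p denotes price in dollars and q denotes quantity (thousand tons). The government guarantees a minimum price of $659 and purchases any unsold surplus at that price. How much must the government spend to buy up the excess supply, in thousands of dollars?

Rearranging supply gives qs = 5p - 605. In a free market, 6115 - 7p = 5p - 605 gives the equilibrium p* = 560, q* = 2195.
The floor of 659 is above the equilibrium price 560, so it binds.
At p = 659: qd = 6115 - 7·659 = 1502 and qs = 5·659 - 605 = 2690.
Surplus = qs - qd = 1188.
Government expenditure = surplus × support price = 1188 × 659 = 782892.

782892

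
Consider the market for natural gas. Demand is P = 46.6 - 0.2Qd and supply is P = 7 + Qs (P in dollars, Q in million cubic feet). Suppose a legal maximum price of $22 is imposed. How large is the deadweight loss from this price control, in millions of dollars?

194.4

Rearranging demand gives Qd = 233 - 5P; rearranging supply gives Qs = P - 7. Setting quantity demanded equal to quantity supplied, 233 - 5P = P - 7, gives P* = 40 and Q* = 33.
Because the ceiling (22) lies below the market-clearing price, it is binding.
At P = 22: Qd = 233 - 5·22 = 123 and Qs = 22 - 7 = 15.
Quantity traded falls to 15. At Q = 15 the demand price is (233 - 15)/5 = 43.6 and the supply price is 7 + 15 = 22.
Deadweight loss = ½ · (43.6 - 22) · (33 - 15) = ½ · 21.6 · 18 = 194.4.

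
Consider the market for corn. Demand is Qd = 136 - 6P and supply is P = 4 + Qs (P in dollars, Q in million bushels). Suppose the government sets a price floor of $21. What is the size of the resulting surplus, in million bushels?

Rearranging supply gives Qs = P - 4. Equilibrium: 136 - 6P = P - 4, so 140 = 7P and P* = 20, Q* = 16.
The floor of 21 is above the equilibrium price 20, so it binds.
At P = 21: Qd = 136 - 6·21 = 10 and Qs = 21 - 4 = 17.
Surplus = Qs - Qd = 17 - 10 = 7.

7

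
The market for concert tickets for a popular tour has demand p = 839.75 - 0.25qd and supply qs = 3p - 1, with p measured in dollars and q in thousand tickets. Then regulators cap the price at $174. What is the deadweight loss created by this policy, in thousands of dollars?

245794.5

Rearranging demand gives qd = 3359 - 4p. In a free market, 3359 - 4p = 3p - 1 gives the equilibrium p* = 480, q* = 1439.
Since 174 < 480, the ceiling is binding.
At p = 174: qd = 3359 - 4·174 = 2663 and qs = 3·174 - 1 = 521.
Quantity traded falls to 521. At q = 521 the demand price is (3359 - 521)/4 = 709.5 and the supply price is (1 + 521)/3 = 174.
Deadweight loss = ½ · (709.5 - 174) · (1439 - 521) = ½ · 535.5 · 918 = 245794.5.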